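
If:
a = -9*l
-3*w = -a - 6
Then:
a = 3*w - 6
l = 2/3 - w/3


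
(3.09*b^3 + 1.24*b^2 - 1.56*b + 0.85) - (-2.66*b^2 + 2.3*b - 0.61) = 3.09*b^3 + 3.9*b^2 - 3.86*b + 1.46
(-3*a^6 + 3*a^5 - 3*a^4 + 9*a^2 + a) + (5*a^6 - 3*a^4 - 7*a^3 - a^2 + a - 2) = 2*a^6 + 3*a^5 - 6*a^4 - 7*a^3 + 8*a^2 + 2*a - 2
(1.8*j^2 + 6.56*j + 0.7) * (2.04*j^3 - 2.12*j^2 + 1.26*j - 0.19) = 3.672*j^5 + 9.5664*j^4 - 10.2112*j^3 + 6.4396*j^2 - 0.3644*j - 0.133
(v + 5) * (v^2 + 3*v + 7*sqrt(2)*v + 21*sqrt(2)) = v^3 + 8*v^2 + 7*sqrt(2)*v^2 + 15*v + 56*sqrt(2)*v + 105*sqrt(2)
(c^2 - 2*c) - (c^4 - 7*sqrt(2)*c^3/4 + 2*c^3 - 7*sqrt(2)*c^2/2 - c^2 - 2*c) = -c^4 - 2*c^3 + 7*sqrt(2)*c^3/4 + 2*c^2 + 7*sqrt(2)*c^2/2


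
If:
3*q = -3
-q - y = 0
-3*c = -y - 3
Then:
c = 4/3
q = -1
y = 1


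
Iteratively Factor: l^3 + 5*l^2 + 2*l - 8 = (l - 1)*(l^2 + 6*l + 8) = (l - 1)*(l + 2)*(l + 4)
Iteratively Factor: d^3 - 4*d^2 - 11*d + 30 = (d + 3)*(d^2 - 7*d + 10) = (d - 5)*(d + 3)*(d - 2)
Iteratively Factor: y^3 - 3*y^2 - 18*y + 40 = (y - 5)*(y^2 + 2*y - 8) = (y - 5)*(y + 4)*(y - 2)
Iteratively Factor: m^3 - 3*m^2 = (m - 3)*(m^2) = m*(m - 3)*(m)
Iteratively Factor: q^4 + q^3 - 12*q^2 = (q)*(q^3 + q^2 - 12*q) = q*(q - 3)*(q^2 + 4*q) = q^2*(q - 3)*(q + 4)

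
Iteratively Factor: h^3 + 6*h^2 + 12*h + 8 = (h + 2)*(h^2 + 4*h + 4) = (h + 2)^2*(h + 2)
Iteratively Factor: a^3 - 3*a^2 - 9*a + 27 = (a - 3)*(a^2 - 9) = (a - 3)*(a + 3)*(a - 3)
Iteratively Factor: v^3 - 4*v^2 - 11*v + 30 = (v - 5)*(v^2 + v - 6) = (v - 5)*(v - 2)*(v + 3)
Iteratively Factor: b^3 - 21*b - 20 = (b + 1)*(b^2 - b - 20) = (b - 5)*(b + 1)*(b + 4)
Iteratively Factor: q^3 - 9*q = (q + 3)*(q^2 - 3*q) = q*(q + 3)*(q - 3)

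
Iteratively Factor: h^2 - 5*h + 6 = (h - 3)*(h - 2)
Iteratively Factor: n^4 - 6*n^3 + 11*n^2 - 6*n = (n - 3)*(n^3 - 3*n^2 + 2*n) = n*(n - 3)*(n^2 - 3*n + 2) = n*(n - 3)*(n - 1)*(n - 2)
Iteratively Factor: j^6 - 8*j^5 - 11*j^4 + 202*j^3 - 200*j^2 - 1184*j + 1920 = (j - 4)*(j^5 - 4*j^4 - 27*j^3 + 94*j^2 + 176*j - 480) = (j - 4)^2*(j^4 - 27*j^2 - 14*j + 120) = (j - 4)^2*(j + 4)*(j^3 - 4*j^2 - 11*j + 30) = (j - 5)*(j - 4)^2*(j + 4)*(j^2 + j - 6) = (j - 5)*(j - 4)^2*(j - 2)*(j + 4)*(j + 3)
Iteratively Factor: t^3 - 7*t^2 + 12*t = (t - 4)*(t^2 - 3*t) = (t - 4)*(t - 3)*(t)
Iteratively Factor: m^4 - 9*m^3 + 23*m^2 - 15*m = (m - 1)*(m^3 - 8*m^2 + 15*m) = (m - 3)*(m - 1)*(m^2 - 5*m) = m*(m - 3)*(m - 1)*(m - 5)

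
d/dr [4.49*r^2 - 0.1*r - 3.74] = 8.98*r - 0.1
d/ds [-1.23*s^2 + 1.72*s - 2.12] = 1.72 - 2.46*s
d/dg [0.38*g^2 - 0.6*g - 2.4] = 0.76*g - 0.6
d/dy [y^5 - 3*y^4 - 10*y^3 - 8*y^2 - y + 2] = 5*y^4 - 12*y^3 - 30*y^2 - 16*y - 1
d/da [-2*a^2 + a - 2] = 1 - 4*a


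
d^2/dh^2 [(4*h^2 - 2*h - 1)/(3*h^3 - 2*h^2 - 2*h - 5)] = 6*(12*h^6 - 18*h^5 + 18*h^4 + 144*h^3 - 98*h^2 + h + 42)/(27*h^9 - 54*h^8 - 18*h^7 - 71*h^6 + 192*h^5 + 96*h^4 + 97*h^3 - 210*h^2 - 150*h - 125)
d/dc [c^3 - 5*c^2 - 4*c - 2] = 3*c^2 - 10*c - 4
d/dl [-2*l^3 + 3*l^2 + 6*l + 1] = -6*l^2 + 6*l + 6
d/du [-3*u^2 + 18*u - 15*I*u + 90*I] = -6*u + 18 - 15*I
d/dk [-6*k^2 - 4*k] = -12*k - 4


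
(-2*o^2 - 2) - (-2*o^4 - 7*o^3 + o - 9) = 2*o^4 + 7*o^3 - 2*o^2 - o + 7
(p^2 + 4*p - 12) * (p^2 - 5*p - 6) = p^4 - p^3 - 38*p^2 + 36*p + 72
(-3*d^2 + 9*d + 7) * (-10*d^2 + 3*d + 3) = 30*d^4 - 99*d^3 - 52*d^2 + 48*d + 21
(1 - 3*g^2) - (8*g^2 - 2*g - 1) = -11*g^2 + 2*g + 2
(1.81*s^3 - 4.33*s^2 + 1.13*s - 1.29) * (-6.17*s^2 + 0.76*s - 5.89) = -11.1677*s^5 + 28.0917*s^4 - 20.9238*s^3 + 34.3218*s^2 - 7.6361*s + 7.5981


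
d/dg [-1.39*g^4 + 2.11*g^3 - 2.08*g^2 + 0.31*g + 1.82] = -5.56*g^3 + 6.33*g^2 - 4.16*g + 0.31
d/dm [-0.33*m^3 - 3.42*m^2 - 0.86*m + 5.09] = -0.99*m^2 - 6.84*m - 0.86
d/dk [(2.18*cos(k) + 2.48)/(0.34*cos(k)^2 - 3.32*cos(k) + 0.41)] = (0.7412*cos(k)^2 + 1.6864*cos(k) - 9.1274)*sin(k)/(0.1156*cos(k)^4 - 2.2576*cos(k)^3 + 11.3012*cos(k)^2 - 2.7224*cos(k) + 0.1681)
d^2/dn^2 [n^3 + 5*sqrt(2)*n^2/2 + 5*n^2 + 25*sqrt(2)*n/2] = 6*n + 5*sqrt(2) + 10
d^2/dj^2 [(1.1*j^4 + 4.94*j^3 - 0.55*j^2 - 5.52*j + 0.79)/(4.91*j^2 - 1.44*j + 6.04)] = (53.03782*j^6 - 46.6646399999997*j^5 + 209.418*j^4 - 699.526688*j^3 + 435.89877*j^2 + 2030.020896*j - 179.732088)/(118.370771*j^6 - 104.146992*j^5 + 467.3829*j^4 - 259.21728*j^3 + 574.9476*j^2 - 157.600512*j + 220.348864)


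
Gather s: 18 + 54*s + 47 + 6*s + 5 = 60*s + 70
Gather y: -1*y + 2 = 2 - y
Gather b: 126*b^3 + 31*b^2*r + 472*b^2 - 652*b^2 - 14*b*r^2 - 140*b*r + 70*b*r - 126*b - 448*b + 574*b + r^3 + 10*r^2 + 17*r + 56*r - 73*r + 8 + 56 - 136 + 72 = 126*b^3 + b^2*(31*r - 180) + b*(-14*r^2 - 70*r) + r^3 + 10*r^2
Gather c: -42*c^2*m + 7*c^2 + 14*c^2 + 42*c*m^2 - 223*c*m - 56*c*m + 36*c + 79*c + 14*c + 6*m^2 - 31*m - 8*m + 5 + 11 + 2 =c^2*(21 - 42*m) + c*(42*m^2 - 279*m + 129) + 6*m^2 - 39*m + 18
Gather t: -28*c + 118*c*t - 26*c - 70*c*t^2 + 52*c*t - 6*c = -70*c*t^2 + 170*c*t - 60*c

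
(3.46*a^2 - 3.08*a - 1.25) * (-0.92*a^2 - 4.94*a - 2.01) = -3.1832*a^4 - 14.2588*a^3 + 9.4106*a^2 + 12.3658*a + 2.5125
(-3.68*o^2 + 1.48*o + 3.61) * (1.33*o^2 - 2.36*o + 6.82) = -4.8944*o^4 + 10.6532*o^3 - 23.7891*o^2 + 1.574*o + 24.6202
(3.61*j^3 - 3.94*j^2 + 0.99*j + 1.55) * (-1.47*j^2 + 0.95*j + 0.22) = -5.3067*j^5 + 9.2213*j^4 - 4.4041*j^3 - 2.2048*j^2 + 1.6903*j + 0.341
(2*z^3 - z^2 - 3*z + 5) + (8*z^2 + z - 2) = 2*z^3 + 7*z^2 - 2*z + 3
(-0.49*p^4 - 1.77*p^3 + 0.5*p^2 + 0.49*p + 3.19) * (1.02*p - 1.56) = -0.4998*p^5 - 1.041*p^4 + 3.2712*p^3 - 0.2802*p^2 + 2.4894*p - 4.9764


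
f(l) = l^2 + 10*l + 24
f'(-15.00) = -20.00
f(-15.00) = 99.00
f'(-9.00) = -8.00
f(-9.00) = 15.00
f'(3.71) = 17.42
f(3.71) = 74.86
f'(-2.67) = 4.66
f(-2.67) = 4.43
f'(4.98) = 19.96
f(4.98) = 98.60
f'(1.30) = 12.60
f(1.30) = 38.69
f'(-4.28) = 1.44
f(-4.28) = -0.48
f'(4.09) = 18.18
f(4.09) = 81.63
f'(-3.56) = 2.88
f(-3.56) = 1.07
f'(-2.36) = 5.28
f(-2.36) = 5.97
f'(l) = 2*l + 10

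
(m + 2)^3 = m^3 + 6*m^2 + 12*m + 8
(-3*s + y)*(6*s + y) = -18*s^2 + 3*s*y + y^2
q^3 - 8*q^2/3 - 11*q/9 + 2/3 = (q - 3)*(q - 1/3)*(q + 2/3)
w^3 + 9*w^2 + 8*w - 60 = (w - 2)*(w + 5)*(w + 6)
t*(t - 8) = t^2 - 8*t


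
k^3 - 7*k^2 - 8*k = k*(k - 8)*(k + 1)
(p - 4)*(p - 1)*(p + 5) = p^3 - 21*p + 20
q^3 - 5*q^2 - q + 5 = (q - 5)*(q - 1)*(q + 1)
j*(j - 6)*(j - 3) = j^3 - 9*j^2 + 18*j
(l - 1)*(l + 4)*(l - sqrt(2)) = l^3 - sqrt(2)*l^2 + 3*l^2 - 3*sqrt(2)*l - 4*l + 4*sqrt(2)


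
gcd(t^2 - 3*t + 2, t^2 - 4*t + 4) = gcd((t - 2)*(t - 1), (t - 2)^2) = t - 2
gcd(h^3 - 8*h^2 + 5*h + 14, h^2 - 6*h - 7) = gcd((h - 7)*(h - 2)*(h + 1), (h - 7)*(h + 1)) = h^2 - 6*h - 7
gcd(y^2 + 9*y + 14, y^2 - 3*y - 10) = y + 2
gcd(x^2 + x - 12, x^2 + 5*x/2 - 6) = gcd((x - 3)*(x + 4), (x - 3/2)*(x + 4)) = x + 4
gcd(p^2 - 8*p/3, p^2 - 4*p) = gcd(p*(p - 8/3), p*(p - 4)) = p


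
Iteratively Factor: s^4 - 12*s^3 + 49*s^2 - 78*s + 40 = (s - 5)*(s^3 - 7*s^2 + 14*s - 8) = (s - 5)*(s - 2)*(s^2 - 5*s + 4) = (s - 5)*(s - 4)*(s - 2)*(s - 1)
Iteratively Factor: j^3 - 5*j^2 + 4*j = (j - 4)*(j^2 - j) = j*(j - 4)*(j - 1)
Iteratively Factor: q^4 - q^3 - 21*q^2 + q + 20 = (q + 4)*(q^3 - 5*q^2 - q + 5) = (q + 1)*(q + 4)*(q^2 - 6*q + 5) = (q - 5)*(q + 1)*(q + 4)*(q - 1)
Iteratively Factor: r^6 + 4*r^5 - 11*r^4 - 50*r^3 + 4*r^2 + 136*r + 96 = (r - 2)*(r^5 + 6*r^4 + r^3 - 48*r^2 - 92*r - 48) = (r - 2)*(r + 2)*(r^4 + 4*r^3 - 7*r^2 - 34*r - 24) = (r - 2)*(r + 2)*(r + 4)*(r^3 - 7*r - 6) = (r - 2)*(r + 2)^2*(r + 4)*(r^2 - 2*r - 3) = (r - 2)*(r + 1)*(r + 2)^2*(r + 4)*(r - 3)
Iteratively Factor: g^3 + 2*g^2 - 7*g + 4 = (g + 4)*(g^2 - 2*g + 1) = (g - 1)*(g + 4)*(g - 1)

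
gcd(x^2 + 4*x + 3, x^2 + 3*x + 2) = x + 1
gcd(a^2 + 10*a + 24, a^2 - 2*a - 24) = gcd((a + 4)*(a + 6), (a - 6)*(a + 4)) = a + 4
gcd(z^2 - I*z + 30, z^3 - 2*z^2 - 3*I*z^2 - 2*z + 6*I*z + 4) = 1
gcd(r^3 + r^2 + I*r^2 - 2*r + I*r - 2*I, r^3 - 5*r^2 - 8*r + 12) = r^2 + r - 2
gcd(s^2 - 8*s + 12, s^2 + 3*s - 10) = s - 2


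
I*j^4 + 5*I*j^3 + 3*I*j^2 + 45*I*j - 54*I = (j + 6)*(j - 3*I)*(j + 3*I)*(I*j - I)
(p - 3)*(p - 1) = p^2 - 4*p + 3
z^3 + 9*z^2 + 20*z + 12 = (z + 1)*(z + 2)*(z + 6)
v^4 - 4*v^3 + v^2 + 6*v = v*(v - 3)*(v - 2)*(v + 1)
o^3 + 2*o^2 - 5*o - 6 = (o - 2)*(o + 1)*(o + 3)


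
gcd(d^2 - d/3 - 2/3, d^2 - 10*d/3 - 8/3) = d + 2/3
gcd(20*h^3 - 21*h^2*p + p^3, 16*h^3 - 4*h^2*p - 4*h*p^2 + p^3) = -4*h + p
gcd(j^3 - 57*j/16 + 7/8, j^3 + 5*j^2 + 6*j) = j + 2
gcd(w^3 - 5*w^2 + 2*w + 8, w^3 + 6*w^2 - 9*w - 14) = w^2 - w - 2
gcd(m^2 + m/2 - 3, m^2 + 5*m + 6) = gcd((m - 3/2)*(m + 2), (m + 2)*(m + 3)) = m + 2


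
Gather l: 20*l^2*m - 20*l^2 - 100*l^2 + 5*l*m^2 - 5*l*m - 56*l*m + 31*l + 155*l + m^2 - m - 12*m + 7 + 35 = l^2*(20*m - 120) + l*(5*m^2 - 61*m + 186) + m^2 - 13*m + 42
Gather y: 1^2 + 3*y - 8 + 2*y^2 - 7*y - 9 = 2*y^2 - 4*y - 16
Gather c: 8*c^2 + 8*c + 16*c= 8*c^2 + 24*c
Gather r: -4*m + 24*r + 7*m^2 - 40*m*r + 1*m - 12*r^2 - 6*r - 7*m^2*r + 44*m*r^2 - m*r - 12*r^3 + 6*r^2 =7*m^2 - 3*m - 12*r^3 + r^2*(44*m - 6) + r*(-7*m^2 - 41*m + 18)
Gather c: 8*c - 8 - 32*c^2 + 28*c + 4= -32*c^2 + 36*c - 4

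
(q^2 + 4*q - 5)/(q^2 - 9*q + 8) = (q + 5)/(q - 8)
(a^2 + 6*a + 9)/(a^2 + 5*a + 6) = (a + 3)/(a + 2)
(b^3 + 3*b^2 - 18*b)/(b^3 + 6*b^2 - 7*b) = (b^2 + 3*b - 18)/(b^2 + 6*b - 7)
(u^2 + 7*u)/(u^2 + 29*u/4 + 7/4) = 4*u/(4*u + 1)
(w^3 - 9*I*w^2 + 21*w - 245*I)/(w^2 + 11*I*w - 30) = (w^2 - 14*I*w - 49)/(w + 6*I)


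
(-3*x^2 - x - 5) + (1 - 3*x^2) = -6*x^2 - x - 4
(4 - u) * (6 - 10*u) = 10*u^2 - 46*u + 24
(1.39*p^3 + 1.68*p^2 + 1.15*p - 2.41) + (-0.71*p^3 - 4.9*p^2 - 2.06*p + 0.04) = 0.68*p^3 - 3.22*p^2 - 0.91*p - 2.37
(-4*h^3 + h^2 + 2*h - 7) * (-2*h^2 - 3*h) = 8*h^5 + 10*h^4 - 7*h^3 + 8*h^2 + 21*h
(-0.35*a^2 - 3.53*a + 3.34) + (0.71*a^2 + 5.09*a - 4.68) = 0.36*a^2 + 1.56*a - 1.34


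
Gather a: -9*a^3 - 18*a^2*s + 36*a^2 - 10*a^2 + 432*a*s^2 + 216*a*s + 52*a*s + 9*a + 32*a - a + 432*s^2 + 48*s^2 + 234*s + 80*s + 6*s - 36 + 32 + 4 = -9*a^3 + a^2*(26 - 18*s) + a*(432*s^2 + 268*s + 40) + 480*s^2 + 320*s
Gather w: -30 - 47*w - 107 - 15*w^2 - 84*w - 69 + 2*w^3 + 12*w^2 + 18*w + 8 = 2*w^3 - 3*w^2 - 113*w - 198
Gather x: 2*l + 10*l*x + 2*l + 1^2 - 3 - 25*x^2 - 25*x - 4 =4*l - 25*x^2 + x*(10*l - 25) - 6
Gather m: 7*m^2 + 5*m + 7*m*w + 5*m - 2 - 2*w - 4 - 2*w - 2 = 7*m^2 + m*(7*w + 10) - 4*w - 8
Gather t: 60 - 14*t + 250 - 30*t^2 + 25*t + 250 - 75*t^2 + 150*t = -105*t^2 + 161*t + 560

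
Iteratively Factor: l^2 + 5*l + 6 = (l + 2)*(l + 3)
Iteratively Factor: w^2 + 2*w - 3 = (w - 1)*(w + 3)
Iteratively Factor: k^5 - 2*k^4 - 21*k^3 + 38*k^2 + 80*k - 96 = (k - 4)*(k^4 + 2*k^3 - 13*k^2 - 14*k + 24) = (k - 4)*(k - 3)*(k^3 + 5*k^2 + 2*k - 8) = (k - 4)*(k - 3)*(k + 4)*(k^2 + k - 2) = (k - 4)*(k - 3)*(k + 2)*(k + 4)*(k - 1)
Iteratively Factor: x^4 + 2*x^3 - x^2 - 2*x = (x - 1)*(x^3 + 3*x^2 + 2*x) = (x - 1)*(x + 1)*(x^2 + 2*x) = (x - 1)*(x + 1)*(x + 2)*(x)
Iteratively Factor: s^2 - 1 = (s - 1)*(s + 1)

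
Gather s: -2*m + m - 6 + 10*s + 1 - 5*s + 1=-m + 5*s - 4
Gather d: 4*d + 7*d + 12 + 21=11*d + 33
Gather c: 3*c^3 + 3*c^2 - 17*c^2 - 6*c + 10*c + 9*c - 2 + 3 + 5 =3*c^3 - 14*c^2 + 13*c + 6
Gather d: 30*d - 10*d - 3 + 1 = 20*d - 2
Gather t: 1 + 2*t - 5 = 2*t - 4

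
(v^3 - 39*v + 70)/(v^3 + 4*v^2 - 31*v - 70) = (v - 2)/(v + 2)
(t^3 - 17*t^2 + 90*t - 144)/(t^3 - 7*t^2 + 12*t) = (t^2 - 14*t + 48)/(t*(t - 4))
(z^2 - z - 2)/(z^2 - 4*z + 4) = (z + 1)/(z - 2)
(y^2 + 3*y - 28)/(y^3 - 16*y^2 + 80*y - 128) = (y + 7)/(y^2 - 12*y + 32)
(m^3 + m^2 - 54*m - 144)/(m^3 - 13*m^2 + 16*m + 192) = (m + 6)/(m - 8)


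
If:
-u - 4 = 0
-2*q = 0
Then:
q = 0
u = -4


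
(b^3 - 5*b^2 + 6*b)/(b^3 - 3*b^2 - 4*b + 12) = b/(b + 2)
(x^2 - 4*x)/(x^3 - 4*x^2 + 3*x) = (x - 4)/(x^2 - 4*x + 3)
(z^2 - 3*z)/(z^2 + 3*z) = (z - 3)/(z + 3)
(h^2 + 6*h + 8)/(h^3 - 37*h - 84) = (h + 2)/(h^2 - 4*h - 21)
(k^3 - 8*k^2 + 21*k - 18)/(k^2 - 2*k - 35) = (-k^3 + 8*k^2 - 21*k + 18)/(-k^2 + 2*k + 35)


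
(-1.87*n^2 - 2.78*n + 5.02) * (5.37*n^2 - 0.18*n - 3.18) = -10.0419*n^4 - 14.592*n^3 + 33.4044*n^2 + 7.9368*n - 15.9636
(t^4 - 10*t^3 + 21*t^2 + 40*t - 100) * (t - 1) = t^5 - 11*t^4 + 31*t^3 + 19*t^2 - 140*t + 100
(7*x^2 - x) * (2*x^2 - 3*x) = 14*x^4 - 23*x^3 + 3*x^2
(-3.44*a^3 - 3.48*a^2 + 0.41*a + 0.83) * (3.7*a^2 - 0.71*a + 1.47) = -12.728*a^5 - 10.4336*a^4 - 1.069*a^3 - 2.3357*a^2 + 0.0134*a + 1.2201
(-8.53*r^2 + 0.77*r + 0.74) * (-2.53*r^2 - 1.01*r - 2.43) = 21.5809*r^4 + 6.6672*r^3 + 18.078*r^2 - 2.6185*r - 1.7982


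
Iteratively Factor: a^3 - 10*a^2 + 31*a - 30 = (a - 2)*(a^2 - 8*a + 15) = (a - 3)*(a - 2)*(a - 5)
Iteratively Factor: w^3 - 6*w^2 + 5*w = (w - 5)*(w^2 - w) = (w - 5)*(w - 1)*(w)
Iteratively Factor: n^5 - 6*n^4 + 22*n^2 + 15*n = (n)*(n^4 - 6*n^3 + 22*n + 15) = n*(n - 5)*(n^3 - n^2 - 5*n - 3) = n*(n - 5)*(n - 3)*(n^2 + 2*n + 1) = n*(n - 5)*(n - 3)*(n + 1)*(n + 1)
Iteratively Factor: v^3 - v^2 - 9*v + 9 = (v - 1)*(v^2 - 9) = (v - 1)*(v + 3)*(v - 3)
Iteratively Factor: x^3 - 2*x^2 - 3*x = (x)*(x^2 - 2*x - 3) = x*(x + 1)*(x - 3)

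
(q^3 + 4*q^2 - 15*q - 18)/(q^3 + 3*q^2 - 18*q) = (q + 1)/q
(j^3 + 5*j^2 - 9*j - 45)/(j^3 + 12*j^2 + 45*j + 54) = (j^2 + 2*j - 15)/(j^2 + 9*j + 18)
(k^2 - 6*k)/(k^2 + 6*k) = (k - 6)/(k + 6)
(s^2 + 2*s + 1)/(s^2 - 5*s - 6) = (s + 1)/(s - 6)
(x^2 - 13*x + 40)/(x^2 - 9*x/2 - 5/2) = 2*(x - 8)/(2*x + 1)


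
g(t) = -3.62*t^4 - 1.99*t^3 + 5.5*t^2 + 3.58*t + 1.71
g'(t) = -14.48*t^3 - 5.97*t^2 + 11.0*t + 3.58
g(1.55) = -7.83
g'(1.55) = -47.63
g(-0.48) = 1.29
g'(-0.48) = -1.47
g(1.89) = -31.50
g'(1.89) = -94.71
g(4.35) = -1338.63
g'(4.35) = -1253.43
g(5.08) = -2509.86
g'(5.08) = -1992.88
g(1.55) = -7.83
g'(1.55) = -47.63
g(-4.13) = -832.27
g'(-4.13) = 876.36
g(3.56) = -587.07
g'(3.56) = -686.23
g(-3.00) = -199.02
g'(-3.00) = 307.81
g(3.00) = -285.00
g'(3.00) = -408.11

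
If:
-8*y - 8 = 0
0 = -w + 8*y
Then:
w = -8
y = -1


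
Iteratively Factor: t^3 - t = (t)*(t^2 - 1) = t*(t - 1)*(t + 1)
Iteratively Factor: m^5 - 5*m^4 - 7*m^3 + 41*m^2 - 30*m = (m)*(m^4 - 5*m^3 - 7*m^2 + 41*m - 30) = m*(m - 5)*(m^3 - 7*m + 6) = m*(m - 5)*(m + 3)*(m^2 - 3*m + 2) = m*(m - 5)*(m - 2)*(m + 3)*(m - 1)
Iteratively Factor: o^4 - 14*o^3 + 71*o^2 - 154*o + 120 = (o - 4)*(o^3 - 10*o^2 + 31*o - 30) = (o - 4)*(o - 2)*(o^2 - 8*o + 15) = (o - 4)*(o - 3)*(o - 2)*(o - 5)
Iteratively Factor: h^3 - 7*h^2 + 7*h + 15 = (h - 3)*(h^2 - 4*h - 5) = (h - 3)*(h + 1)*(h - 5)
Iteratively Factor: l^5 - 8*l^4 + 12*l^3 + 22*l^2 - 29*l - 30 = (l - 2)*(l^4 - 6*l^3 + 22*l + 15) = (l - 2)*(l + 1)*(l^3 - 7*l^2 + 7*l + 15) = (l - 5)*(l - 2)*(l + 1)*(l^2 - 2*l - 3) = (l - 5)*(l - 2)*(l + 1)^2*(l - 3)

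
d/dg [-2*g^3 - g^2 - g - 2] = -6*g^2 - 2*g - 1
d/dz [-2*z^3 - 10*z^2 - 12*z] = -6*z^2 - 20*z - 12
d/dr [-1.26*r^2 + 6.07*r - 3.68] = 6.07 - 2.52*r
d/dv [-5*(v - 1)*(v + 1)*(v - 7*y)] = -15*v^2 + 70*v*y + 5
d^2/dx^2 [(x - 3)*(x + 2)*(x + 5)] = 6*x + 8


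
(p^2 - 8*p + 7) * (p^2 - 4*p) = p^4 - 12*p^3 + 39*p^2 - 28*p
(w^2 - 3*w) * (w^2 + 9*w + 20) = w^4 + 6*w^3 - 7*w^2 - 60*w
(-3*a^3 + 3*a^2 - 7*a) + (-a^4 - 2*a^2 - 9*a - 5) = -a^4 - 3*a^3 + a^2 - 16*a - 5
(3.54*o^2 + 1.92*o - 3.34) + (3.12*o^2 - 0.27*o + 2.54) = 6.66*o^2 + 1.65*o - 0.8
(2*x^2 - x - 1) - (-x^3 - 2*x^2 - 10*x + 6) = x^3 + 4*x^2 + 9*x - 7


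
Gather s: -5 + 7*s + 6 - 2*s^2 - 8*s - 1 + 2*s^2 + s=0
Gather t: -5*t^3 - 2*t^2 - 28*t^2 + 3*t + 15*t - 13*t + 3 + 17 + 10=-5*t^3 - 30*t^2 + 5*t + 30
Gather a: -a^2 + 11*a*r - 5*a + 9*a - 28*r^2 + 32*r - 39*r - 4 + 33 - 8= -a^2 + a*(11*r + 4) - 28*r^2 - 7*r + 21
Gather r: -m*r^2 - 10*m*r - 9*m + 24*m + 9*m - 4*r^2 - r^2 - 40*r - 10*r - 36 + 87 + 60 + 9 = 24*m + r^2*(-m - 5) + r*(-10*m - 50) + 120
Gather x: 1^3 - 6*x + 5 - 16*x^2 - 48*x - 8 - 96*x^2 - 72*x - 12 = -112*x^2 - 126*x - 14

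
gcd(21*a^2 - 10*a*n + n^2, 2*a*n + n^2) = 1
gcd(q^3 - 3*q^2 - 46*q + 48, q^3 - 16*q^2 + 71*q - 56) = q^2 - 9*q + 8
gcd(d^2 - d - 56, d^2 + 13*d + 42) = d + 7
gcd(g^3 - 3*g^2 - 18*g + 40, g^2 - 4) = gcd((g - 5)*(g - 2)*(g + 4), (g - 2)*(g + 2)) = g - 2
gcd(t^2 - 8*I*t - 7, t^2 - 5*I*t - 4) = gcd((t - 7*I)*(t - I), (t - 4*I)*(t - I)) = t - I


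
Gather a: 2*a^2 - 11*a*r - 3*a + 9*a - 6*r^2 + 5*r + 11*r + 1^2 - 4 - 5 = 2*a^2 + a*(6 - 11*r) - 6*r^2 + 16*r - 8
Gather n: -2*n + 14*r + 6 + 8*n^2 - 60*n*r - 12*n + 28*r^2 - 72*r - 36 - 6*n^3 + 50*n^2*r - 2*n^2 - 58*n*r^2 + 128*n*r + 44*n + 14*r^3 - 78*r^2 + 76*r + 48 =-6*n^3 + n^2*(50*r + 6) + n*(-58*r^2 + 68*r + 30) + 14*r^3 - 50*r^2 + 18*r + 18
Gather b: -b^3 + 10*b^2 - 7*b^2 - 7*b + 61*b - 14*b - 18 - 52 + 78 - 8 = -b^3 + 3*b^2 + 40*b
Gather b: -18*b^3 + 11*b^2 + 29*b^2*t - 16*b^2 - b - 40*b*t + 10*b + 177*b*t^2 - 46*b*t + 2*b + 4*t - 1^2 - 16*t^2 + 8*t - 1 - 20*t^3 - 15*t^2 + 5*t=-18*b^3 + b^2*(29*t - 5) + b*(177*t^2 - 86*t + 11) - 20*t^3 - 31*t^2 + 17*t - 2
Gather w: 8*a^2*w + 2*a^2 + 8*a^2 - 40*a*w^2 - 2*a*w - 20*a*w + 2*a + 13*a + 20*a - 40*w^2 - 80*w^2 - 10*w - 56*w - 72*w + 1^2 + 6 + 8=10*a^2 + 35*a + w^2*(-40*a - 120) + w*(8*a^2 - 22*a - 138) + 15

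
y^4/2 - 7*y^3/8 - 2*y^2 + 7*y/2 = y*(y/2 + 1)*(y - 2)*(y - 7/4)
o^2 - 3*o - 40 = (o - 8)*(o + 5)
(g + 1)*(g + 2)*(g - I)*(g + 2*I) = g^4 + 3*g^3 + I*g^3 + 4*g^2 + 3*I*g^2 + 6*g + 2*I*g + 4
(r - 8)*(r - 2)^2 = r^3 - 12*r^2 + 36*r - 32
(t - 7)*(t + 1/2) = t^2 - 13*t/2 - 7/2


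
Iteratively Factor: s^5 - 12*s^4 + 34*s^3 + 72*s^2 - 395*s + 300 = (s - 1)*(s^4 - 11*s^3 + 23*s^2 + 95*s - 300) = (s - 4)*(s - 1)*(s^3 - 7*s^2 - 5*s + 75) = (s - 5)*(s - 4)*(s - 1)*(s^2 - 2*s - 15) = (s - 5)*(s - 4)*(s - 1)*(s + 3)*(s - 5)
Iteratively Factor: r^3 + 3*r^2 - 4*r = (r - 1)*(r^2 + 4*r) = r*(r - 1)*(r + 4)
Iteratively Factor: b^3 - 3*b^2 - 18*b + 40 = (b - 2)*(b^2 - b - 20) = (b - 2)*(b + 4)*(b - 5)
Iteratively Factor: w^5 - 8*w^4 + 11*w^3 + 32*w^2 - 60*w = (w)*(w^4 - 8*w^3 + 11*w^2 + 32*w - 60) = w*(w - 5)*(w^3 - 3*w^2 - 4*w + 12) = w*(w - 5)*(w - 3)*(w^2 - 4) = w*(w - 5)*(w - 3)*(w - 2)*(w + 2)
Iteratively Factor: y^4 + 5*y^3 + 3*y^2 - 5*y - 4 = (y - 1)*(y^3 + 6*y^2 + 9*y + 4) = (y - 1)*(y + 4)*(y^2 + 2*y + 1) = (y - 1)*(y + 1)*(y + 4)*(y + 1)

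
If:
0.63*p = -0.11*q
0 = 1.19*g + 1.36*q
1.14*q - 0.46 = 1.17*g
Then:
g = -0.21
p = -0.03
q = 0.19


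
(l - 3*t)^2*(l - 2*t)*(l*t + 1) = l^4*t - 8*l^3*t^2 + l^3 + 21*l^2*t^3 - 8*l^2*t - 18*l*t^4 + 21*l*t^2 - 18*t^3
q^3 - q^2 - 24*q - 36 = (q - 6)*(q + 2)*(q + 3)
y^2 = y^2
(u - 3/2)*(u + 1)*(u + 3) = u^3 + 5*u^2/2 - 3*u - 9/2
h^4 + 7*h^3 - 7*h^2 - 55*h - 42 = (h - 3)*(h + 1)*(h + 2)*(h + 7)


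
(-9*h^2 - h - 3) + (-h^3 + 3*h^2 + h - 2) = -h^3 - 6*h^2 - 5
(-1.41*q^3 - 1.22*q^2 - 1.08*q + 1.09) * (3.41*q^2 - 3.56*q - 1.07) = -4.8081*q^5 + 0.8594*q^4 + 2.1691*q^3 + 8.8671*q^2 - 2.7248*q - 1.1663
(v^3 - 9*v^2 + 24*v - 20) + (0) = v^3 - 9*v^2 + 24*v - 20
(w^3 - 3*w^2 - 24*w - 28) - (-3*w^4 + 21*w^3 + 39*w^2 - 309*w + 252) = 3*w^4 - 20*w^3 - 42*w^2 + 285*w - 280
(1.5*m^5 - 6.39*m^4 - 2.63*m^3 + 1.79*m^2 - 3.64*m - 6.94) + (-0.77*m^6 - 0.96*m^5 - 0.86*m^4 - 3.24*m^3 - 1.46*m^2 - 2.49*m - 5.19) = -0.77*m^6 + 0.54*m^5 - 7.25*m^4 - 5.87*m^3 + 0.33*m^2 - 6.13*m - 12.13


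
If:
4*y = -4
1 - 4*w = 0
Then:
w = 1/4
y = -1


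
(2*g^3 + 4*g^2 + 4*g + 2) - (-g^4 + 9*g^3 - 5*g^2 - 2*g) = g^4 - 7*g^3 + 9*g^2 + 6*g + 2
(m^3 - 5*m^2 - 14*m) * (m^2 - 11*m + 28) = m^5 - 16*m^4 + 69*m^3 + 14*m^2 - 392*m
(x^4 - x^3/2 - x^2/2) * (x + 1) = x^5 + x^4/2 - x^3 - x^2/2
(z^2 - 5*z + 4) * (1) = z^2 - 5*z + 4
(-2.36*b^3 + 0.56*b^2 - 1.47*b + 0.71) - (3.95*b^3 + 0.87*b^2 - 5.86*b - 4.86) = -6.31*b^3 - 0.31*b^2 + 4.39*b + 5.57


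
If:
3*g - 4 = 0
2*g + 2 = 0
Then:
No Solution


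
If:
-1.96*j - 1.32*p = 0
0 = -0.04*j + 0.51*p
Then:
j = 0.00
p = 0.00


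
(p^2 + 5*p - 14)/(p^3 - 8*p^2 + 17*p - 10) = (p + 7)/(p^2 - 6*p + 5)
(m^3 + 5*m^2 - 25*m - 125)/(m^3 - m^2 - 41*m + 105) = (m^2 + 10*m + 25)/(m^2 + 4*m - 21)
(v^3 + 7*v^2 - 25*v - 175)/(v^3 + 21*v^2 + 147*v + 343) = (v^2 - 25)/(v^2 + 14*v + 49)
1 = 1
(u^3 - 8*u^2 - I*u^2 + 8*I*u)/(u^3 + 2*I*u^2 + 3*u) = (u - 8)/(u + 3*I)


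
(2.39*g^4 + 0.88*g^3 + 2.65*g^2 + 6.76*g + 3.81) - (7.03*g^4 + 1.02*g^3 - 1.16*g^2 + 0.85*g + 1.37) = -4.64*g^4 - 0.14*g^3 + 3.81*g^2 + 5.91*g + 2.44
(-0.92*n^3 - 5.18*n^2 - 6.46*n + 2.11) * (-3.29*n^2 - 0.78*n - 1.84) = 3.0268*n^5 + 17.7598*n^4 + 26.9866*n^3 + 7.6281*n^2 + 10.2406*n - 3.8824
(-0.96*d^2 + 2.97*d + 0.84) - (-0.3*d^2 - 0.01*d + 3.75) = -0.66*d^2 + 2.98*d - 2.91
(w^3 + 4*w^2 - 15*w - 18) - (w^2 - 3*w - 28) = w^3 + 3*w^2 - 12*w + 10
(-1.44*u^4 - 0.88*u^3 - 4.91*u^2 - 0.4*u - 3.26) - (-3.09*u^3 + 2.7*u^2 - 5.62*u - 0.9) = -1.44*u^4 + 2.21*u^3 - 7.61*u^2 + 5.22*u - 2.36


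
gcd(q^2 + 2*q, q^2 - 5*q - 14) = q + 2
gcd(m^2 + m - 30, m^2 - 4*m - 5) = m - 5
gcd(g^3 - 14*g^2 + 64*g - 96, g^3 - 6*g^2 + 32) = g^2 - 8*g + 16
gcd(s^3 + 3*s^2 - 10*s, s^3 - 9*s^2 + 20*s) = s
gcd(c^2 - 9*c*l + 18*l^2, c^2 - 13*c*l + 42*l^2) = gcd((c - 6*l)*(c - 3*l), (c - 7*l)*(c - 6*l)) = c - 6*l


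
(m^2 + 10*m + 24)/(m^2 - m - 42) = (m + 4)/(m - 7)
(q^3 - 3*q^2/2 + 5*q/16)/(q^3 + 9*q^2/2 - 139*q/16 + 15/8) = q/(q + 6)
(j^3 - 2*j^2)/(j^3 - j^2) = (j - 2)/(j - 1)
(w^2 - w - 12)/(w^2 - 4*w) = (w + 3)/w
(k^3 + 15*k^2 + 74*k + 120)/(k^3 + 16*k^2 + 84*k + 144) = (k + 5)/(k + 6)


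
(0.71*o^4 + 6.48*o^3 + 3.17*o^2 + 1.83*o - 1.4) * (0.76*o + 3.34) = 0.5396*o^5 + 7.2962*o^4 + 24.0524*o^3 + 11.9786*o^2 + 5.0482*o - 4.676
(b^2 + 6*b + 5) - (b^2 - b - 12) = 7*b + 17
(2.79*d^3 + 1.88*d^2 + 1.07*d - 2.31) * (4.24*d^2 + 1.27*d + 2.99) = 11.8296*d^5 + 11.5145*d^4 + 15.2665*d^3 - 2.8143*d^2 + 0.265600000000001*d - 6.9069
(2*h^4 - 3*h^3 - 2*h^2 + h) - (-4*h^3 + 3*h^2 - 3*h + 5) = 2*h^4 + h^3 - 5*h^2 + 4*h - 5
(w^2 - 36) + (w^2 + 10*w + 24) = 2*w^2 + 10*w - 12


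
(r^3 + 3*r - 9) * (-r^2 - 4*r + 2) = -r^5 - 4*r^4 - r^3 - 3*r^2 + 42*r - 18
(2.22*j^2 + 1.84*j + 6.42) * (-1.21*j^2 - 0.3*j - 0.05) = -2.6862*j^4 - 2.8924*j^3 - 8.4312*j^2 - 2.018*j - 0.321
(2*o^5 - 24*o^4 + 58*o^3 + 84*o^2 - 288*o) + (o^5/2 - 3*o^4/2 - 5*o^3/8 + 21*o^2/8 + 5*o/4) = 5*o^5/2 - 51*o^4/2 + 459*o^3/8 + 693*o^2/8 - 1147*o/4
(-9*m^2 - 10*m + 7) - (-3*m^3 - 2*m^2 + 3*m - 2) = 3*m^3 - 7*m^2 - 13*m + 9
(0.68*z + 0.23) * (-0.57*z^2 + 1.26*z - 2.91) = -0.3876*z^3 + 0.7257*z^2 - 1.689*z - 0.6693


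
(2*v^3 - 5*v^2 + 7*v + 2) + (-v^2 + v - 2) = 2*v^3 - 6*v^2 + 8*v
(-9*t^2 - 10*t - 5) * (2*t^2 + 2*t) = -18*t^4 - 38*t^3 - 30*t^2 - 10*t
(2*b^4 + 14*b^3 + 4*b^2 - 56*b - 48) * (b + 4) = 2*b^5 + 22*b^4 + 60*b^3 - 40*b^2 - 272*b - 192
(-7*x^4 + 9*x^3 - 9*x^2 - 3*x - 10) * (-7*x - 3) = 49*x^5 - 42*x^4 + 36*x^3 + 48*x^2 + 79*x + 30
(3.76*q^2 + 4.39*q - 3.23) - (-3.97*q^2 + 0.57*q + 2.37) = 7.73*q^2 + 3.82*q - 5.6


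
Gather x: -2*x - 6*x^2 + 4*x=-6*x^2 + 2*x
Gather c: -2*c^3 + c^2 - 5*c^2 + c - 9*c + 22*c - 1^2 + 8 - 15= -2*c^3 - 4*c^2 + 14*c - 8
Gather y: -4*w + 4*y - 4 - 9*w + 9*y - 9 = -13*w + 13*y - 13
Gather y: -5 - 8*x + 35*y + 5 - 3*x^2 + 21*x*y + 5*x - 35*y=-3*x^2 + 21*x*y - 3*x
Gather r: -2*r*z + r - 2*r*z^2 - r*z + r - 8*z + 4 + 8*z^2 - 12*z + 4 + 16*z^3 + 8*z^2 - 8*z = r*(-2*z^2 - 3*z + 2) + 16*z^3 + 16*z^2 - 28*z + 8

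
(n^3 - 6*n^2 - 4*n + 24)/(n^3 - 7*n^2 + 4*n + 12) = (n + 2)/(n + 1)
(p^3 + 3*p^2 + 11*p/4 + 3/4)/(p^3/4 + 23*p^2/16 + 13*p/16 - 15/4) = 4*(4*p^3 + 12*p^2 + 11*p + 3)/(4*p^3 + 23*p^2 + 13*p - 60)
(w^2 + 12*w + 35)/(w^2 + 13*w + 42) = (w + 5)/(w + 6)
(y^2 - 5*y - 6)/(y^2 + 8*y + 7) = (y - 6)/(y + 7)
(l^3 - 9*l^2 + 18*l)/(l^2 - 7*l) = (l^2 - 9*l + 18)/(l - 7)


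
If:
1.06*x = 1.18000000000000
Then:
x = 1.11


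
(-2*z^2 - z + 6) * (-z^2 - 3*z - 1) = 2*z^4 + 7*z^3 - z^2 - 17*z - 6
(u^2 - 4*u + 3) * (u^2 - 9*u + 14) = u^4 - 13*u^3 + 53*u^2 - 83*u + 42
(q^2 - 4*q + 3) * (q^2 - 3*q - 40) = q^4 - 7*q^3 - 25*q^2 + 151*q - 120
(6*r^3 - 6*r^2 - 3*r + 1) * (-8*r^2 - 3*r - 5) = -48*r^5 + 30*r^4 + 12*r^3 + 31*r^2 + 12*r - 5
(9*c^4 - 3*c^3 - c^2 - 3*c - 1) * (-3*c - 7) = -27*c^5 - 54*c^4 + 24*c^3 + 16*c^2 + 24*c + 7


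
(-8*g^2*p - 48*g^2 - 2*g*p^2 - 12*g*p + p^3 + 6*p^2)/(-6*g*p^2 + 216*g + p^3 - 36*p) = (-8*g^2 - 2*g*p + p^2)/(-6*g*p + 36*g + p^2 - 6*p)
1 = 1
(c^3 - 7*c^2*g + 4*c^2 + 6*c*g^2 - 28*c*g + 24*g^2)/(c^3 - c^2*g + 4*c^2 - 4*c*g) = (c - 6*g)/c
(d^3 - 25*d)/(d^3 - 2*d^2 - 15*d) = (d + 5)/(d + 3)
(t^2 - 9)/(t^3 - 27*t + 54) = (t + 3)/(t^2 + 3*t - 18)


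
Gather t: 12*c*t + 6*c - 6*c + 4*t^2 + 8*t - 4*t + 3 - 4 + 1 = 4*t^2 + t*(12*c + 4)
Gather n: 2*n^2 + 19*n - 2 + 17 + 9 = 2*n^2 + 19*n + 24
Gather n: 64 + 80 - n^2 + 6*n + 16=-n^2 + 6*n + 160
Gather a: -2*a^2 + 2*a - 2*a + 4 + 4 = 8 - 2*a^2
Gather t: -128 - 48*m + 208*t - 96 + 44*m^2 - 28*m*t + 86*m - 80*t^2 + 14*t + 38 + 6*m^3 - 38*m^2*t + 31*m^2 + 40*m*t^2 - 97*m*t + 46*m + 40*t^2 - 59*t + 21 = 6*m^3 + 75*m^2 + 84*m + t^2*(40*m - 40) + t*(-38*m^2 - 125*m + 163) - 165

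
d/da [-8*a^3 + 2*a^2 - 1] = 4*a*(1 - 6*a)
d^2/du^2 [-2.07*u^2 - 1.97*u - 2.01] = -4.14000000000000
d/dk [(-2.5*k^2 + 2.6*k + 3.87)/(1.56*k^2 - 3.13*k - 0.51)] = (3.769*k^2 - 9.5244*k + 10.7871)/(2.4336*k^4 - 9.7656*k^3 + 8.2057*k^2 + 3.1926*k + 0.2601)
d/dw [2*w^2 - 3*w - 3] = 4*w - 3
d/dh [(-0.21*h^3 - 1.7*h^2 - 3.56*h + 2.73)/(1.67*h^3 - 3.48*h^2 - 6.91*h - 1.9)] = (-2.22044604925031e-16*h^5 + 3.5698*h^4 + 14.7926*h^3 - 13.1221*h^2 + 25.4608*h + 25.6283)/(2.7889*h^6 - 11.6232*h^5 - 10.969*h^4 + 41.7476*h^3 + 60.9721*h^2 + 26.258*h + 3.61)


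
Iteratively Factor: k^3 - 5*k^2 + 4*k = (k)*(k^2 - 5*k + 4) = k*(k - 4)*(k - 1)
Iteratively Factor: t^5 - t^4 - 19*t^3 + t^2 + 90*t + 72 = (t + 2)*(t^4 - 3*t^3 - 13*t^2 + 27*t + 36) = (t + 2)*(t + 3)*(t^3 - 6*t^2 + 5*t + 12) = (t - 4)*(t + 2)*(t + 3)*(t^2 - 2*t - 3) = (t - 4)*(t - 3)*(t + 2)*(t + 3)*(t + 1)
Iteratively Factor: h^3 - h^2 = (h - 1)*(h^2) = h*(h - 1)*(h)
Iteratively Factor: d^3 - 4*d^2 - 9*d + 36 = (d - 3)*(d^2 - d - 12) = (d - 3)*(d + 3)*(d - 4)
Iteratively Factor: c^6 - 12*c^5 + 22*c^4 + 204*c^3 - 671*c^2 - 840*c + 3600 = (c - 4)*(c^5 - 8*c^4 - 10*c^3 + 164*c^2 - 15*c - 900) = (c - 4)*(c + 3)*(c^4 - 11*c^3 + 23*c^2 + 95*c - 300) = (c - 5)*(c - 4)*(c + 3)*(c^3 - 6*c^2 - 7*c + 60) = (c - 5)^2*(c - 4)*(c + 3)*(c^2 - c - 12) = (c - 5)^2*(c - 4)*(c + 3)^2*(c - 4)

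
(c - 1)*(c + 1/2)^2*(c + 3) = c^4 + 3*c^3 - 3*c^2/4 - 5*c/2 - 3/4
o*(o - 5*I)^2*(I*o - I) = I*o^4 + 10*o^3 - I*o^3 - 10*o^2 - 25*I*o^2 + 25*I*o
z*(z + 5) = z^2 + 5*z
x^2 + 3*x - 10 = (x - 2)*(x + 5)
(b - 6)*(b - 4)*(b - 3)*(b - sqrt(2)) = b^4 - 13*b^3 - sqrt(2)*b^3 + 13*sqrt(2)*b^2 + 54*b^2 - 54*sqrt(2)*b - 72*b + 72*sqrt(2)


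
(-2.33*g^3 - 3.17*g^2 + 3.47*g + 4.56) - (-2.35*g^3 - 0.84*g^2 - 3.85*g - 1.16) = 0.02*g^3 - 2.33*g^2 + 7.32*g + 5.72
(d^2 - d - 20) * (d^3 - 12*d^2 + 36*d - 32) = d^5 - 13*d^4 + 28*d^3 + 172*d^2 - 688*d + 640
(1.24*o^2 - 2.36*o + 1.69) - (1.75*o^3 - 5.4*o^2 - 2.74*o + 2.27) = -1.75*o^3 + 6.64*o^2 + 0.38*o - 0.58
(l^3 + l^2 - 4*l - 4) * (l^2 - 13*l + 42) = l^5 - 12*l^4 + 25*l^3 + 90*l^2 - 116*l - 168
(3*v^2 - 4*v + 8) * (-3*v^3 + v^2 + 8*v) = -9*v^5 + 15*v^4 - 4*v^3 - 24*v^2 + 64*v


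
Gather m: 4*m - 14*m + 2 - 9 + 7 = -10*m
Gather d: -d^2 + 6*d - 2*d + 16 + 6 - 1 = -d^2 + 4*d + 21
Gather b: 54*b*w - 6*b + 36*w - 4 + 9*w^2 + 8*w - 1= b*(54*w - 6) + 9*w^2 + 44*w - 5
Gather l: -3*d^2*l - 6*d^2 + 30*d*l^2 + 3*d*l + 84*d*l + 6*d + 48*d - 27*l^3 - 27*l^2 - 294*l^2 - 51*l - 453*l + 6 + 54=-6*d^2 + 54*d - 27*l^3 + l^2*(30*d - 321) + l*(-3*d^2 + 87*d - 504) + 60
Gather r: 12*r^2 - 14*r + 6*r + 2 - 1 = 12*r^2 - 8*r + 1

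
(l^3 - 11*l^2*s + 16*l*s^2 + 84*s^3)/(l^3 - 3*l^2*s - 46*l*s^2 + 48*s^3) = (l^3 - 11*l^2*s + 16*l*s^2 + 84*s^3)/(l^3 - 3*l^2*s - 46*l*s^2 + 48*s^3)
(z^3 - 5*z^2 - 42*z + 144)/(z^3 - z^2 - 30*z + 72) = (z - 8)/(z - 4)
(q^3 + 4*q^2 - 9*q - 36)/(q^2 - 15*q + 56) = (q^3 + 4*q^2 - 9*q - 36)/(q^2 - 15*q + 56)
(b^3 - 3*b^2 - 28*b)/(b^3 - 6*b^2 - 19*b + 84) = b/(b - 3)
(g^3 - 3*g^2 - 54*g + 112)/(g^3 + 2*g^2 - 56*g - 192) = (g^2 + 5*g - 14)/(g^2 + 10*g + 24)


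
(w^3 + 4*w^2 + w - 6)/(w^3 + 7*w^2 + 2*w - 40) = (w^3 + 4*w^2 + w - 6)/(w^3 + 7*w^2 + 2*w - 40)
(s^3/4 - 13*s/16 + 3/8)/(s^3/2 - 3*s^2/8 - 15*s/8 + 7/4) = (4*s^2 - 8*s + 3)/(2*(4*s^2 - 11*s + 7))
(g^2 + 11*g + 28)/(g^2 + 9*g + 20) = (g + 7)/(g + 5)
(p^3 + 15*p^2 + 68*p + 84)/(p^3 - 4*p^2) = (p^3 + 15*p^2 + 68*p + 84)/(p^2*(p - 4))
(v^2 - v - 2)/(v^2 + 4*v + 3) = (v - 2)/(v + 3)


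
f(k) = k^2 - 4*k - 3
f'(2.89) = 1.78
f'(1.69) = -0.62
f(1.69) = -6.90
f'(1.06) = -1.88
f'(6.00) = 8.00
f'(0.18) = -3.64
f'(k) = 2*k - 4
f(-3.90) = 27.81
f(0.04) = -3.16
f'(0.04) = -3.92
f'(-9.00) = -22.00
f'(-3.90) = -11.80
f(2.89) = -6.21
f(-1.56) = 5.67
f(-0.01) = -2.96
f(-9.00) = 114.00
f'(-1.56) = -7.12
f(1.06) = -6.12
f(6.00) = 9.00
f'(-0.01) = -4.02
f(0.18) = -3.69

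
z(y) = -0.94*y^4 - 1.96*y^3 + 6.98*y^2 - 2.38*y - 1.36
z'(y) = -3.76*y^3 - 5.88*y^2 + 13.96*y - 2.38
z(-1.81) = 27.35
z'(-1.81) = -24.62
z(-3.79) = 20.68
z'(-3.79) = 64.94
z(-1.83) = 27.84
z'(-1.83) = -24.58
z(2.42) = -26.26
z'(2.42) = -56.32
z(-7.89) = -2228.18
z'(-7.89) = 1368.23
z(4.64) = -493.64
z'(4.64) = -439.81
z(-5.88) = -471.24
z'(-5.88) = 476.64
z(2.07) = -11.02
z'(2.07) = -32.03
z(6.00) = -1405.96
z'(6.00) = -942.46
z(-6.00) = -530.68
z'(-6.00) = 514.34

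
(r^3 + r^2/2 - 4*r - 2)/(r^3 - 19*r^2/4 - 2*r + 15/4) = 2*(2*r^3 + r^2 - 8*r - 4)/(4*r^3 - 19*r^2 - 8*r + 15)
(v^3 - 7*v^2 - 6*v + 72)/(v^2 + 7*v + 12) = (v^2 - 10*v + 24)/(v + 4)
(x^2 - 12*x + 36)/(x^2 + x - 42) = (x - 6)/(x + 7)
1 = 1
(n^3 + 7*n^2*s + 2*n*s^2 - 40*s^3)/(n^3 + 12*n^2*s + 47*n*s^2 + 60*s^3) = (n - 2*s)/(n + 3*s)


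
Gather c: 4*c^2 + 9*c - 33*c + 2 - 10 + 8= 4*c^2 - 24*c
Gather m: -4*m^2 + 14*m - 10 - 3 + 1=-4*m^2 + 14*m - 12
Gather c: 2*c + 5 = 2*c + 5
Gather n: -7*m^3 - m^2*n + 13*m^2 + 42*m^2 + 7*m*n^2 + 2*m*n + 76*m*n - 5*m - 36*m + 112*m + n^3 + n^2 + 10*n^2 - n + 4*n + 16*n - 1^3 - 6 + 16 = -7*m^3 + 55*m^2 + 71*m + n^3 + n^2*(7*m + 11) + n*(-m^2 + 78*m + 19) + 9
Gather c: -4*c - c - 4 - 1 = -5*c - 5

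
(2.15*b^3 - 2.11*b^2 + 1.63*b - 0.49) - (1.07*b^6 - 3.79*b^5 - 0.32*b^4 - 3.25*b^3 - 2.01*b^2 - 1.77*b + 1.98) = -1.07*b^6 + 3.79*b^5 + 0.32*b^4 + 5.4*b^3 - 0.1*b^2 + 3.4*b - 2.47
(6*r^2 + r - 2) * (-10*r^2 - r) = -60*r^4 - 16*r^3 + 19*r^2 + 2*r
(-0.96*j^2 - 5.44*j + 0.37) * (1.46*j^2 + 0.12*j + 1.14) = -1.4016*j^4 - 8.0576*j^3 - 1.207*j^2 - 6.1572*j + 0.4218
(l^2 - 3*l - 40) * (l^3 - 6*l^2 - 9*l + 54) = l^5 - 9*l^4 - 31*l^3 + 321*l^2 + 198*l - 2160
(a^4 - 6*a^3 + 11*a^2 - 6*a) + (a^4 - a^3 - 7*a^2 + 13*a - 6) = 2*a^4 - 7*a^3 + 4*a^2 + 7*a - 6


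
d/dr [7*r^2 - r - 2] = 14*r - 1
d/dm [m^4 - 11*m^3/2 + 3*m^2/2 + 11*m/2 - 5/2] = 4*m^3 - 33*m^2/2 + 3*m + 11/2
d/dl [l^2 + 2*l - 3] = 2*l + 2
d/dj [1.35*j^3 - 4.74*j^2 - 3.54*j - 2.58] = 4.05*j^2 - 9.48*j - 3.54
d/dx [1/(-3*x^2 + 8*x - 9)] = 2*(3*x - 4)/(3*x^2 - 8*x + 9)^2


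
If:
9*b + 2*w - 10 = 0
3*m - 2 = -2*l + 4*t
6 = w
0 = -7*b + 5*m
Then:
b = -2/9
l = 2*t + 22/15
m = -14/45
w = 6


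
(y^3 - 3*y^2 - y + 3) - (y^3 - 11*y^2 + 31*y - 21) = 8*y^2 - 32*y + 24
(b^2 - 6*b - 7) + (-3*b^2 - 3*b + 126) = -2*b^2 - 9*b + 119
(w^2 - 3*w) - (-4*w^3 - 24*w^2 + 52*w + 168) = 4*w^3 + 25*w^2 - 55*w - 168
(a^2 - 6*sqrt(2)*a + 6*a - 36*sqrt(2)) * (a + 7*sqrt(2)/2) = a^3 - 5*sqrt(2)*a^2/2 + 6*a^2 - 42*a - 15*sqrt(2)*a - 252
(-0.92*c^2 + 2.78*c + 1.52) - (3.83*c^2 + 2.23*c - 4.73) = -4.75*c^2 + 0.55*c + 6.25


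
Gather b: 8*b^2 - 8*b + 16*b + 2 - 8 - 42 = 8*b^2 + 8*b - 48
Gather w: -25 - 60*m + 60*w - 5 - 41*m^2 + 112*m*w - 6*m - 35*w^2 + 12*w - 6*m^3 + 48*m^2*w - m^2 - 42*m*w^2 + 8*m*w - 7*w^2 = -6*m^3 - 42*m^2 - 66*m + w^2*(-42*m - 42) + w*(48*m^2 + 120*m + 72) - 30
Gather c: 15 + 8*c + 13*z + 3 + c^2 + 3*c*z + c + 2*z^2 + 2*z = c^2 + c*(3*z + 9) + 2*z^2 + 15*z + 18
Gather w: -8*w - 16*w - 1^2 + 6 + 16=21 - 24*w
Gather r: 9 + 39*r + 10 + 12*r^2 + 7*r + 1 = 12*r^2 + 46*r + 20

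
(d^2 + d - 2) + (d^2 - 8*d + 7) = 2*d^2 - 7*d + 5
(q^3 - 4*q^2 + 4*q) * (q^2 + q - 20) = q^5 - 3*q^4 - 20*q^3 + 84*q^2 - 80*q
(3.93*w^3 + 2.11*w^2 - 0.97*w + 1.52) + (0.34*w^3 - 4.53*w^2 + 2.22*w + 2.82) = 4.27*w^3 - 2.42*w^2 + 1.25*w + 4.34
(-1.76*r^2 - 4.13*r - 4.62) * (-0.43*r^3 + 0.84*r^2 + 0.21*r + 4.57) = 0.7568*r^5 + 0.2975*r^4 - 1.8522*r^3 - 12.7913*r^2 - 19.8443*r - 21.1134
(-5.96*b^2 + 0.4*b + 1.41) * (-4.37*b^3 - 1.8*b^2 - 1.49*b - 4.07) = 26.0452*b^5 + 8.98*b^4 + 1.9987*b^3 + 21.1232*b^2 - 3.7289*b - 5.7387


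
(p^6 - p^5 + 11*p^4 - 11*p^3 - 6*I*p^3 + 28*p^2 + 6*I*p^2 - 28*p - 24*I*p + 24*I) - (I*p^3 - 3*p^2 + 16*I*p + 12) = p^6 - p^5 + 11*p^4 - 11*p^3 - 7*I*p^3 + 31*p^2 + 6*I*p^2 - 28*p - 40*I*p - 12 + 24*I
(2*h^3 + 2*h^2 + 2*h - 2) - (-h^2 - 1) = 2*h^3 + 3*h^2 + 2*h - 1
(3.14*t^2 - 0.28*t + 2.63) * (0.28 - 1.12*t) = -3.5168*t^3 + 1.1928*t^2 - 3.024*t + 0.7364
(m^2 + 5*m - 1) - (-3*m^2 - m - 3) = 4*m^2 + 6*m + 2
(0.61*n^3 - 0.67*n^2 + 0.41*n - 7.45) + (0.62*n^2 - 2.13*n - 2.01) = 0.61*n^3 - 0.05*n^2 - 1.72*n - 9.46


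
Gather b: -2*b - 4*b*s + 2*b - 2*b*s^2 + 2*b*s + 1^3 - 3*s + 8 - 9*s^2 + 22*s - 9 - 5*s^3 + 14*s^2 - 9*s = b*(-2*s^2 - 2*s) - 5*s^3 + 5*s^2 + 10*s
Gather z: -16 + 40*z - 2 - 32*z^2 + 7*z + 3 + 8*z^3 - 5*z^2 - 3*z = 8*z^3 - 37*z^2 + 44*z - 15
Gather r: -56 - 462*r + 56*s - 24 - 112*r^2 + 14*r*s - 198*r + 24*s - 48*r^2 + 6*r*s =-160*r^2 + r*(20*s - 660) + 80*s - 80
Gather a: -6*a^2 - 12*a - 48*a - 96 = -6*a^2 - 60*a - 96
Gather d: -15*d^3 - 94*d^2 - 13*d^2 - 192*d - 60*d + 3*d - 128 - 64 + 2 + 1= -15*d^3 - 107*d^2 - 249*d - 189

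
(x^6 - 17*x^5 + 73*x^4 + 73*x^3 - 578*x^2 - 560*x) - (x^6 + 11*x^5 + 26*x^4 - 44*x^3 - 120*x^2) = -28*x^5 + 47*x^4 + 117*x^3 - 458*x^2 - 560*x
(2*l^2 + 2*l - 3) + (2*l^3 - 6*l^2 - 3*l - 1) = 2*l^3 - 4*l^2 - l - 4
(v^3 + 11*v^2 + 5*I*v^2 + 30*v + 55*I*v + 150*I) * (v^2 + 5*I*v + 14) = v^5 + 11*v^4 + 10*I*v^4 + 19*v^3 + 110*I*v^3 - 121*v^2 + 370*I*v^2 - 330*v + 770*I*v + 2100*I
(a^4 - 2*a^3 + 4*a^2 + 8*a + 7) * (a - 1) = a^5 - 3*a^4 + 6*a^3 + 4*a^2 - a - 7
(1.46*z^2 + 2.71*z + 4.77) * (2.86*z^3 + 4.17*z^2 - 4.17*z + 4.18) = 4.1756*z^5 + 13.8388*z^4 + 18.8547*z^3 + 14.693*z^2 - 8.5631*z + 19.9386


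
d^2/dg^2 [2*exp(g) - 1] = 2*exp(g)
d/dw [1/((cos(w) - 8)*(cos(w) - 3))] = (2*cos(w) - 11)*sin(w)/((cos(w) - 8)^2*(cos(w) - 3)^2)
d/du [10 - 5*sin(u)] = -5*cos(u)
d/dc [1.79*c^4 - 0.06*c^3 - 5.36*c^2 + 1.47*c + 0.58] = 7.16*c^3 - 0.18*c^2 - 10.72*c + 1.47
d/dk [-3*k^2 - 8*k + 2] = -6*k - 8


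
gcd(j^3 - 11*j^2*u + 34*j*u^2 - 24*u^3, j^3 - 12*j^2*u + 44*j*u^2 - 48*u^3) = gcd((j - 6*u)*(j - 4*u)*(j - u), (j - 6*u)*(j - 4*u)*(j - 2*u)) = j^2 - 10*j*u + 24*u^2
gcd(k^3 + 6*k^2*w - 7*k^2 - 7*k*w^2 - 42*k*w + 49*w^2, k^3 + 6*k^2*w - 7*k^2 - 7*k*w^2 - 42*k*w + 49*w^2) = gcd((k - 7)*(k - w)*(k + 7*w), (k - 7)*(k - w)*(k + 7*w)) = -k^3 - 6*k^2*w + 7*k^2 + 7*k*w^2 + 42*k*w - 49*w^2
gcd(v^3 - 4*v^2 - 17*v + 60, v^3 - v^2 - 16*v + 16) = v + 4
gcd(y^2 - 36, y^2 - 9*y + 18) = y - 6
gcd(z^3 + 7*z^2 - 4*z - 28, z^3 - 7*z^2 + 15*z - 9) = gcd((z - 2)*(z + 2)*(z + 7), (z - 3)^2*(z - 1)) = 1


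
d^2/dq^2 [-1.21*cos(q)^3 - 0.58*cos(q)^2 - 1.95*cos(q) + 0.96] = 2.8575*cos(q) + 1.16*cos(2*q) + 2.7225*cos(3*q)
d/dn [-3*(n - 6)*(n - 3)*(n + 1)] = -9*n^2 + 48*n - 27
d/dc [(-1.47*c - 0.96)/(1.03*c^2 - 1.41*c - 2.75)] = (1.5141*c^2 + 1.9776*c + 2.6889)/(1.0609*c^4 - 2.9046*c^3 - 3.6769*c^2 + 7.755*c + 7.5625)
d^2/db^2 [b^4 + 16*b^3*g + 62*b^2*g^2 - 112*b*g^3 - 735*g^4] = 12*b^2 + 96*b*g + 124*g^2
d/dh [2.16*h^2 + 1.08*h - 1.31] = 4.32*h + 1.08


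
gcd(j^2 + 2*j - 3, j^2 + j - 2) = j - 1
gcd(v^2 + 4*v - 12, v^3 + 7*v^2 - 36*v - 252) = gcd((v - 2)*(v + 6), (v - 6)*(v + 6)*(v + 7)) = v + 6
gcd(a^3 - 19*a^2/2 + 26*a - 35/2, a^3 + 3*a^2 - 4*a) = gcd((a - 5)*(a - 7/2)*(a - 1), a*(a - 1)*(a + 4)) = a - 1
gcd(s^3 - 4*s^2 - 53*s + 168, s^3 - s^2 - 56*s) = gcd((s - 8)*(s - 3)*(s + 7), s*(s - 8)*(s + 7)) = s^2 - s - 56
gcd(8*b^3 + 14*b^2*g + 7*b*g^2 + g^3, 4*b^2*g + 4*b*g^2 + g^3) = 2*b + g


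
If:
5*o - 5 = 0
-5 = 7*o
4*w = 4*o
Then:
No Solution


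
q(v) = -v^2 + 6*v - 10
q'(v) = 6 - 2*v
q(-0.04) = -10.24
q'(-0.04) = 6.08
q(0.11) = -9.35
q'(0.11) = 5.78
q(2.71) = -1.08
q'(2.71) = 0.58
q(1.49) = -3.28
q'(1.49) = 3.02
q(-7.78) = -117.21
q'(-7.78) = 21.56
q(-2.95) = -36.40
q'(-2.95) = 11.90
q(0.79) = -5.88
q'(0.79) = 4.42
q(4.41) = -2.99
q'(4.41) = -2.82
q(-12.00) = -226.00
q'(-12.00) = 30.00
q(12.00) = -82.00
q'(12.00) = -18.00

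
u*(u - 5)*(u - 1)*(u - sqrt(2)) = u^4 - 6*u^3 - sqrt(2)*u^3 + 5*u^2 + 6*sqrt(2)*u^2 - 5*sqrt(2)*u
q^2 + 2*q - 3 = (q - 1)*(q + 3)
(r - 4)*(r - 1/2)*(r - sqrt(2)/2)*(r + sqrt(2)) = r^4 - 9*r^3/2 + sqrt(2)*r^3/2 - 9*sqrt(2)*r^2/4 + r^2 + sqrt(2)*r + 9*r/2 - 2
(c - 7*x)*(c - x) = c^2 - 8*c*x + 7*x^2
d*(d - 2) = d^2 - 2*d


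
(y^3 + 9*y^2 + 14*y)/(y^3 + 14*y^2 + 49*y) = (y + 2)/(y + 7)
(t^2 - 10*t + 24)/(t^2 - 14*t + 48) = (t - 4)/(t - 8)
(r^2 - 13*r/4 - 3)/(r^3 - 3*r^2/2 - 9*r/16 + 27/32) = 8*(r - 4)/(8*r^2 - 18*r + 9)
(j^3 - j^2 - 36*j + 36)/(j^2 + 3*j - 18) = (j^2 - 7*j + 6)/(j - 3)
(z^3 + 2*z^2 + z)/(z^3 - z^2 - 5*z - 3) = z/(z - 3)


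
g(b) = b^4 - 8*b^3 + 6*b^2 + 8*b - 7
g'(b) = 4*b^3 - 24*b^2 + 12*b + 8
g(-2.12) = 99.43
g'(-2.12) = -163.42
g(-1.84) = 59.89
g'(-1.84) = -120.25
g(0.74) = -0.74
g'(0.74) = 5.36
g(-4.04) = 852.52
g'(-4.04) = -695.96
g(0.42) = -3.14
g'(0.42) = 9.10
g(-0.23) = -8.42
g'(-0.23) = 3.92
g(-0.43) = -8.66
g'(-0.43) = -1.92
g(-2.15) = 104.41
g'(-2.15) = -168.49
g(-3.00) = 320.00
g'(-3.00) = -352.00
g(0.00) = -7.00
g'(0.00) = 8.00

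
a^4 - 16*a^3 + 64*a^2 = a^2*(a - 8)^2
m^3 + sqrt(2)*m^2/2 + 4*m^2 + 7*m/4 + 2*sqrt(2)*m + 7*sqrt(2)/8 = (m + 1/2)*(m + 7/2)*(m + sqrt(2)/2)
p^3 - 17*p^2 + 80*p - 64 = (p - 8)^2*(p - 1)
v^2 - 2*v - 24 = (v - 6)*(v + 4)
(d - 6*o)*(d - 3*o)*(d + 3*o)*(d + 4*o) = d^4 - 2*d^3*o - 33*d^2*o^2 + 18*d*o^3 + 216*o^4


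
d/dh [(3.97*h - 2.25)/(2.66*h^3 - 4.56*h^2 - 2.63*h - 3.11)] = (-21.1204*h^3 + 36.0582*h^2 - 20.52*h - 18.2642)/(7.0756*h^6 - 24.2592*h^5 + 6.802*h^4 + 7.4404*h^3 + 35.2801*h^2 + 16.3586*h + 9.6721)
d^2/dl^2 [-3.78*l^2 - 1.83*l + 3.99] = -7.56000000000000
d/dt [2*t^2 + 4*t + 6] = 4*t + 4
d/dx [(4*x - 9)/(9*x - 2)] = 73/(9*x - 2)^2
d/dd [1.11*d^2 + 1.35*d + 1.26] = 2.22*d + 1.35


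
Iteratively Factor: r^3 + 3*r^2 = (r)*(r^2 + 3*r) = r^2*(r + 3)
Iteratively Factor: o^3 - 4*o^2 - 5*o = (o)*(o^2 - 4*o - 5) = o*(o + 1)*(o - 5)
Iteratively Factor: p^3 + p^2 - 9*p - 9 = (p + 1)*(p^2 - 9) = (p + 1)*(p + 3)*(p - 3)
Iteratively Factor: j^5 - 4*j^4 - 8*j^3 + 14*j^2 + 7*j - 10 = (j - 1)*(j^4 - 3*j^3 - 11*j^2 + 3*j + 10) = (j - 1)*(j + 2)*(j^3 - 5*j^2 - j + 5) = (j - 5)*(j - 1)*(j + 2)*(j^2 - 1) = (j - 5)*(j - 1)^2*(j + 2)*(j + 1)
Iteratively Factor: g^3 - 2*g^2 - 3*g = (g + 1)*(g^2 - 3*g) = (g - 3)*(g + 1)*(g)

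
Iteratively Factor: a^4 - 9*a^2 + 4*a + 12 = (a + 3)*(a^3 - 3*a^2 + 4) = (a - 2)*(a + 3)*(a^2 - a - 2) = (a - 2)*(a + 1)*(a + 3)*(a - 2)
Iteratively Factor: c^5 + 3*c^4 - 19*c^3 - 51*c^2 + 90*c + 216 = (c + 3)*(c^4 - 19*c^2 + 6*c + 72) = (c - 3)*(c + 3)*(c^3 + 3*c^2 - 10*c - 24) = (c - 3)^2*(c + 3)*(c^2 + 6*c + 8) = (c - 3)^2*(c + 2)*(c + 3)*(c + 4)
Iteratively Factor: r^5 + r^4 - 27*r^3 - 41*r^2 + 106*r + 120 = (r - 2)*(r^4 + 3*r^3 - 21*r^2 - 83*r - 60) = (r - 5)*(r - 2)*(r^3 + 8*r^2 + 19*r + 12) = (r - 5)*(r - 2)*(r + 4)*(r^2 + 4*r + 3) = (r - 5)*(r - 2)*(r + 3)*(r + 4)*(r + 1)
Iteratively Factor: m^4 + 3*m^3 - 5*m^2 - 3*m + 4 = (m - 1)*(m^3 + 4*m^2 - m - 4) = (m - 1)*(m + 4)*(m^2 - 1) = (m - 1)^2*(m + 4)*(m + 1)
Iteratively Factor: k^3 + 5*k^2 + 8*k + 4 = (k + 2)*(k^2 + 3*k + 2) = (k + 2)^2*(k + 1)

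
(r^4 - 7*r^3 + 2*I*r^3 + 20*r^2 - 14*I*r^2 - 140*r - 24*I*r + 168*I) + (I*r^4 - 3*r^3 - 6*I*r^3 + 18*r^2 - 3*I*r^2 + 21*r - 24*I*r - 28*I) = r^4 + I*r^4 - 10*r^3 - 4*I*r^3 + 38*r^2 - 17*I*r^2 - 119*r - 48*I*r + 140*I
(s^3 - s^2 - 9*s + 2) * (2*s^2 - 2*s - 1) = 2*s^5 - 4*s^4 - 17*s^3 + 23*s^2 + 5*s - 2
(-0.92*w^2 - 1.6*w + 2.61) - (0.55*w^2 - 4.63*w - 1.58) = -1.47*w^2 + 3.03*w + 4.19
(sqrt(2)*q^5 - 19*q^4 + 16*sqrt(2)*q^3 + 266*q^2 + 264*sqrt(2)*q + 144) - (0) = sqrt(2)*q^5 - 19*q^4 + 16*sqrt(2)*q^3 + 266*q^2 + 264*sqrt(2)*q + 144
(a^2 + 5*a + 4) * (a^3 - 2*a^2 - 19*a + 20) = a^5 + 3*a^4 - 25*a^3 - 83*a^2 + 24*a + 80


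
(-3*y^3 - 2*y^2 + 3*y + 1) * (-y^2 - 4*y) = 3*y^5 + 14*y^4 + 5*y^3 - 13*y^2 - 4*y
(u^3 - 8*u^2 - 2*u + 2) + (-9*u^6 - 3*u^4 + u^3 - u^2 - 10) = -9*u^6 - 3*u^4 + 2*u^3 - 9*u^2 - 2*u - 8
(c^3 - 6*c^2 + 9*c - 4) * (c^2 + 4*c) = c^5 - 2*c^4 - 15*c^3 + 32*c^2 - 16*c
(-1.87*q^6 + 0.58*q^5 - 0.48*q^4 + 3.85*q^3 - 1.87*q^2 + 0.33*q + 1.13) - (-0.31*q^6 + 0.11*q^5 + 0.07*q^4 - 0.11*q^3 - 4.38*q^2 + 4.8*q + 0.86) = -1.56*q^6 + 0.47*q^5 - 0.55*q^4 + 3.96*q^3 + 2.51*q^2 - 4.47*q + 0.27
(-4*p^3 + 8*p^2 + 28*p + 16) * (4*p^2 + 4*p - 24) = -16*p^5 + 16*p^4 + 240*p^3 - 16*p^2 - 608*p - 384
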